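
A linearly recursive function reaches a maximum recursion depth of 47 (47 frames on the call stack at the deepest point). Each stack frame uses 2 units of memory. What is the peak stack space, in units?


Maximum recursion depth = 47 frames
Memory per frame = 2 units
Total stack space = depth * frame_size
= 47 * 2 = 94


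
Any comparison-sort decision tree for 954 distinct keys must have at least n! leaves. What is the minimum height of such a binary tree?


A binary decision tree of height h has at most 2^h leaves and needs at least n! of them, so h >= ceil(log2(n!)).
954! is far too large to multiply out, so use Stirling's series:
  ln(n!) ~ n ln n - n + (1/2) ln(2 pi n) + 1/(12n)  (error below 1/(360 n^3), negligible here)
  ln(954) = 6.8606637
  n ln n = 954 * 6.8606637 = 6545.0732
  (1/2) ln(2 pi * 954) = (1/2) ln(5994.1588) = 4.3493
  1/(12*954) = 0.0001
  ln(954!) ~ 6545.0732 - 954 + 4.3493 + 0.0001 = 5595.4226
Convert to base 2: log2(954!) = 5595.4226 / ln 2 = 5595.4226 / 0.69314718 = 8072.4884
ceil(8072.4884) = 8073


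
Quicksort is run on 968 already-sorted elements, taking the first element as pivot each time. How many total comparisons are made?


Sum of comparisons per partition:
967 + 966 + ... + 1 + 0
= 968 * (968 - 1) / 2
= 968 * 967 / 2
= 468028


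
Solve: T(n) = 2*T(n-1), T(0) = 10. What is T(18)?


Unrolling:
T(18) = 2*T(17) = 2^2*T(16) = ... = 2^18*T(0)
= 2^18 * 10
= 262144 * 10 = 2621440


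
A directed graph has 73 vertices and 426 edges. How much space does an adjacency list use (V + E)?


Adjacency list: one list head per vertex + one entry per edge
Vertex heads: 73
Edge entries: 426
Total = 73 + 426 = 499


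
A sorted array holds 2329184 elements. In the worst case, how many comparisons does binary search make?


Halving sequence: 2329184 -> 1164592 -> 582296 -> 291148 -> 145574 -> 72787 -> 36393 -> 18196 -> 9098 -> 4549 -> 2274 -> 1137 -> 568 -> 284 -> 142 -> 71 -> 35 -> 17 -> 8 -> 4 -> 2 -> 1
Number of halvings = 21
Max comparisons = 21 + 1 = 22


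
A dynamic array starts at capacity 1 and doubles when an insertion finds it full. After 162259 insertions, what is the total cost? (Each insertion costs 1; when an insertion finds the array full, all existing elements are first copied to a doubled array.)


Insertion cost: 162259 (one per element)
Resizes occur just before inserting elements 2, 3, 5, 9, ...
Elements copied at each resize: 1 + 2 + 4 + 8 + 16 + 32 + 64 + 128 + 256 + 512 + 1024 + 2048 + 4096 + 8192 + 16384 + 32768 + 65536 + 131072
Sum of copies = 262143 (geometric series: 2^k - 1)
Total = 162259 + 262143 = 424402


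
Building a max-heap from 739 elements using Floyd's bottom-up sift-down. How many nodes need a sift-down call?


In a heap of 739 elements (0-indexed array):
  Last element index: 738
  Parent of last element: floor((738 - 1) / 2) = 368
  Internal nodes: indices 0 to 368
  Count = floor(739/2) = 369


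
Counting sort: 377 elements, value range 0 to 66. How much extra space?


n = 377 (output array)
k = 67 (count array for 67 distinct values)
Extra space = 377 + 67 = 444


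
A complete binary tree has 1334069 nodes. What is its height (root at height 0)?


In a complete binary tree, level k holds nodes 2^k .. 2^(k+1)-1 (1-indexed).
Height = floor(log2(n)) = floor(log2(1334069)) = 20
Check: 2^20 = 1048576 <= 1334069 < 2097152 = 2^21


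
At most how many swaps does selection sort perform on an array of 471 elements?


Each of the 470 passes places one element in its final position.
Pass 1: swap minimum into position 0
Pass 2: swap minimum of remaining into position 1
...
Pass 470: last two elements, one swap
Maximum swaps = 471 - 1 = 470


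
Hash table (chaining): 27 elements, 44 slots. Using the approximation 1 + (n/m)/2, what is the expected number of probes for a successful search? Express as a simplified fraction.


Computing expected probes:
alpha = 27/44
= 1 + alpha/2
= 1 + 27/(2*44)
= (2*44 + 27) / (2*44)
= 115/88


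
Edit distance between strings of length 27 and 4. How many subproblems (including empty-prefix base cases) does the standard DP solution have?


The table includes base cases (empty prefixes).
Rows: (m+1) = 28
Columns: (n+1) = 5
Total = 28 * 5 = 140


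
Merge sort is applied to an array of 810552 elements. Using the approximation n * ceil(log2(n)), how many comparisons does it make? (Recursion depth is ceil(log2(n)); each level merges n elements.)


Merge sort divides the array into halves recursively.
Number of levels = ceil(log2(810552)) = 20
At each level, approximately n = 810552 comparisons are needed for merging.
Total comparisons ~ n * ceil(log2(n)) = 810552 * 20 = 16211040


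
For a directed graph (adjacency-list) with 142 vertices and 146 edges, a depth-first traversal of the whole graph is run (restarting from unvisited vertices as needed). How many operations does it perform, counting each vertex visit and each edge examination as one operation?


A full DFS traversal visits each vertex once and examines each edge once.
V = 142
E = 146
Sum = 142 + 146 = 288


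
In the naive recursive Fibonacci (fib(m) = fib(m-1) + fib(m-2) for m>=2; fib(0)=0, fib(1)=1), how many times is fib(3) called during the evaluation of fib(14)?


Let N(m) = number of times fib(m) is called while evaluating fib(14).
N(14) = 1 (the initial call).
N(13) = 1 (only fib(14) calls it).
For 1 <= m <= 12: fib(m) is called by fib(m+1) and fib(m+2), so
  N(m) = N(m+1) + N(m+2).
fib(0) is called only by fib(2), so N(0) = N(2).
Walk down from m=14:
  N(14)=1, N(13)=1, N(12)=2, N(11)=3, N(10)=5, N(9)=8, N(8)=13, N(7)=21, N(6)=34, N(5)=55, N(4)=89, N(3)=144
N(3) = 144


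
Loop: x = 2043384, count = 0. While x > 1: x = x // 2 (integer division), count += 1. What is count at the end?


The variable x halves each step:
x = 2043384 -> 1021692 -> 510846 -> 255423 -> 127711 -> 63855 -> 31927 -> 15963 -> 7981 -> 3990 -> 1995 -> 997 -> 498 -> 249 -> 124 -> 62 -> 31 -> 15 -> 7 -> 3 -> 1
Number of halvings = floor(log2(2043384)) = 20


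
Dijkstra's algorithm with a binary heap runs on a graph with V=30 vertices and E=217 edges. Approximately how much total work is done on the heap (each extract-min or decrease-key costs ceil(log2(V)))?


Dijkstra with a binary heap: each vertex is extracted once, each edge may relax once.
Each heap operation costs O(log V).
V + E = 30 + 217 = 247
ceil(log2(30)) = 5 (since 2^4 = 16 < 30 <= 32 = 2^5)
Total heap work = (V+E) * ceil(log2(V)) = 247 * 5 = 1235


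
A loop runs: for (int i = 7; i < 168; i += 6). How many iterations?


Loop starts at i = 7, increments by 6, stops when i >= 168.
Number of iterations = ceil((168 - 7) / 6)
= ceil(161 / 6)
= 27


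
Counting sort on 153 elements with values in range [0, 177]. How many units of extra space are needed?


Output array size: 153 (to store sorted result)
Count array size: 178 (one slot per possible value, range 0 to 177)
Total extra space = 153 + 178 = 331


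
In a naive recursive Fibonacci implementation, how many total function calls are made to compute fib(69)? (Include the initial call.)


Let C(m) = total calls to evaluate fib(m). Then C(0)=C(1)=1, and
C(m) = 1 + C(m-1) + C(m-2) for m >= 2.
Build the table (each entry = 1 + previous two):
  C(0) = 1
  C(1) = 1
  C(2) = 1 + 1 + 1 = 3
  C(3) = 1 + 3 + 1 = 5
  C(4) = 1 + 5 + 3 = 9
  C(5) = 1 + 9 + 5 = 15
  C(6) = 1 + 15 + 9 = 25
  C(7) = 1 + 25 + 15 = 41
  C(8) = 1 + 41 + 25 = 67
  C(9) = 1 + 67 + 41 = 109
  C(10) = 1 + 109 + 67 = 177
  C(11) = 1 + 177 + 109 = 287
  C(12) = 1 + 287 + 177 = 465
  C(13) = 1 + 465 + 287 = 753
  C(14) = 1 + 753 + 465 = 1219
  C(15) = 1 + 1219 + 753 = 1973
  C(16) = 1 + 1973 + 1219 = 3193
  C(17) = 1 + 3193 + 1973 = 5167
  C(18) = 1 + 5167 + 3193 = 8361
  C(19) = 1 + 8361 + 5167 = 13529
  C(20) = 1 + 13529 + 8361 = 21891
  C(21) = 1 + 21891 + 13529 = 35421
  C(22) = 1 + 35421 + 21891 = 57313
  C(23) = 1 + 57313 + 35421 = 92735
  C(24) = 1 + 92735 + 57313 = 150049
  C(25) = 1 + 150049 + 92735 = 242785
  C(26) = 1 + 242785 + 150049 = 392835
  C(27) = 1 + 392835 + 242785 = 635621
  C(28) = 1 + 635621 + 392835 = 1028457
  C(29) = 1 + 1028457 + 635621 = 1664079
  C(30) = 1 + 1664079 + 1028457 = 2692537
  C(31) = 1 + 2692537 + 1664079 = 4356617
  C(32) = 1 + 4356617 + 2692537 = 7049155
  C(33) = 1 + 7049155 + 4356617 = 11405773
  C(34) = 1 + 11405773 + 7049155 = 18454929
  C(35) = 1 + 18454929 + 11405773 = 29860703
  C(36) = 1 + 29860703 + 18454929 = 48315633
  C(37) = 1 + 48315633 + 29860703 = 78176337
  C(38) = 1 + 78176337 + 48315633 = 126491971
  C(39) = 1 + 126491971 + 78176337 = 204668309
  C(40) = 1 + 204668309 + 126491971 = 331160281
  C(41) = 1 + 331160281 + 204668309 = 535828591
  C(42) = 1 + 535828591 + 331160281 = 866988873
  C(43) = 1 + 866988873 + 535828591 = 1402817465
  C(44) = 1 + 1402817465 + 866988873 = 2269806339
  C(45) = 1 + 2269806339 + 1402817465 = 3672623805
  C(46) = 1 + 3672623805 + 2269806339 = 5942430145
  C(47) = 1 + 5942430145 + 3672623805 = 9615053951
  C(48) = 1 + 9615053951 + 5942430145 = 15557484097
  C(49) = 1 + 15557484097 + 9615053951 = 25172538049
  C(50) = 1 + 25172538049 + 15557484097 = 40730022147
  C(51) = 1 + 40730022147 + 25172538049 = 65902560197
  C(52) = 1 + 65902560197 + 40730022147 = 106632582345
  C(53) = 1 + 106632582345 + 65902560197 = 172535142543
  C(54) = 1 + 172535142543 + 106632582345 = 279167724889
  C(55) = 1 + 279167724889 + 172535142543 = 451702867433
  C(56) = 1 + 451702867433 + 279167724889 = 730870592323
  C(57) = 1 + 730870592323 + 451702867433 = 1182573459757
  C(58) = 1 + 1182573459757 + 730870592323 = 1913444052081
  C(59) = 1 + 1913444052081 + 1182573459757 = 3096017511839
  C(60) = 1 + 3096017511839 + 1913444052081 = 5009461563921
  C(61) = 1 + 5009461563921 + 3096017511839 = 8105479075761
  C(62) = 1 + 8105479075761 + 5009461563921 = 13114940639683
  C(63) = 1 + 13114940639683 + 8105479075761 = 21220419715445
  C(64) = 1 + 21220419715445 + 13114940639683 = 34335360355129
  C(65) = 1 + 34335360355129 + 21220419715445 = 55555780070575
  C(66) = 1 + 55555780070575 + 34335360355129 = 89891140425705
  C(67) = 1 + 89891140425705 + 55555780070575 = 145446920496281
  C(68) = 1 + 145446920496281 + 89891140425705 = 235338060921987
  C(69) = 1 + 235338060921987 + 145446920496281 = 380784981418269
Total calls for fib(69) = 380784981418269


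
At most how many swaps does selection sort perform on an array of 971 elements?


Each of the 970 passes places one element in its final position.
Pass 1: swap minimum into position 0
Pass 2: swap minimum of remaining into position 1
...
Pass 970: last two elements, one swap
Maximum swaps = 971 - 1 = 970


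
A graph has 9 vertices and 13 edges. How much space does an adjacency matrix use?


Adjacency matrix: V x V grid of entries
Space = V^2 = 9^2 = 9 * 9 = 81


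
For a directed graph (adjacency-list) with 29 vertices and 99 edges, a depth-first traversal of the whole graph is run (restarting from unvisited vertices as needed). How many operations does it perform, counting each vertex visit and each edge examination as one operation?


A full DFS traversal visits each vertex once and examines each edge once.
V = 29
E = 99
Sum = 29 + 99 = 128


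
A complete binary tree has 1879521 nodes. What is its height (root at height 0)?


In a complete binary tree, level k holds nodes 2^k .. 2^(k+1)-1 (1-indexed).
Height = floor(log2(n)) = floor(log2(1879521)) = 20
Check: 2^20 = 1048576 <= 1879521 < 2097152 = 2^21


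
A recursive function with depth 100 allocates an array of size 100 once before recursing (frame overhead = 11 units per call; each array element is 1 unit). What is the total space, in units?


Array allocation: 100 units (allocated once)
Stack frames: 100 deep * 11 per frame = 1100 units
Total = 100 + 1100 = 1200


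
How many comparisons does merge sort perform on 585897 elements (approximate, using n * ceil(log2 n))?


Recursion depth: ceil(log2(585897)) = 20
Each recursion level merges n = 585897 elements
Total = 585897 * 20 = 11717940


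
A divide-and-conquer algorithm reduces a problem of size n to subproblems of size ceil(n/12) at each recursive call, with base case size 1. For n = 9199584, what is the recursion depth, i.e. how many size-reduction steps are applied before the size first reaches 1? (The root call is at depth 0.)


Each step divides the size by 12 (rounding up); after k steps the size is ceil(n/12^k), which equals 1 exactly when 12^k >= n.
So the depth is the smallest k with 12^k >= 9199584, i.e. ceil(log_12(9199584)).
12^6 = 2985984 < 9199584 <= 35831808 = 12^7
Recursion depth = 7


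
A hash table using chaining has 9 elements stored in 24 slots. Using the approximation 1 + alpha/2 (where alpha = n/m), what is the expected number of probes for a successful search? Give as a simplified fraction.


Load factor alpha = n/m = 9/24
Expected probes = 1 + alpha/2 = 1 + 9/(2*24)
= 1 + 9/48
= 48/48 + 9/48
= 57/48
Simplify: 19/16


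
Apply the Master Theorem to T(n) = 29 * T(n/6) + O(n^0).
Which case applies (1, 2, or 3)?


The Master Theorem: T(n) = a*T(n/b) + O(n^c)
  a = 29, b = 6, c = 0
log_b(a) = log_6(29) ~ 1.879
Compare b^c with a: 6^0 = 1 < 29, so c < log_b(a).
Since c < log_b(a), Case 1 applies.
T(n) = O(n^(log_6 29)) ~ O(n^1.879)
Master Theorem case = 1


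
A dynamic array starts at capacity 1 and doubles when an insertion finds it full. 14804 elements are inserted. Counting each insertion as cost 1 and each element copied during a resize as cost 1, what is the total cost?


n = 14804
Insertion costs: 14804
Resizes copy 1, 2, 4, ... up to the largest power of 2 that is <= n-1 = 14803, i.e. 8192.
Copy costs = 1 + 2 + 4 + 8 + 16 + 32 + 64 + 128 + 256 + 512 + 1024 + 2048 + 4096 + 8192 = 16383
Total = 14804 + 16383 = 31187


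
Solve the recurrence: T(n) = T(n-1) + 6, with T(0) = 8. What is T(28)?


Unrolling the recurrence:
T(28) = T(27) + 6
       = T(26) + 6 + 6
       = T(25) + 6*3
       ...
       = T(0) + 6*28
       = 8 + 168 = 176


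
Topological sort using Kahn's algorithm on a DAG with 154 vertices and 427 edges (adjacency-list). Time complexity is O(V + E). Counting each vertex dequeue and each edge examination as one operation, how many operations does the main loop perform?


Kahn's algorithm:
  1. Compute in-degrees: O(V + E)
  2. Process queue: each vertex dequeued once (O(V))
     each edge examined once (O(E))
Total = V + E = 154 + 427 = 581


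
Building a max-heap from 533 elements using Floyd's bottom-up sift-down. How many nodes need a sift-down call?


In a heap of 533 elements (0-indexed array):
  Last element index: 532
  Parent of last element: floor((532 - 1) / 2) = 265
  Internal nodes: indices 0 to 265
  Count = floor(533/2) = 266


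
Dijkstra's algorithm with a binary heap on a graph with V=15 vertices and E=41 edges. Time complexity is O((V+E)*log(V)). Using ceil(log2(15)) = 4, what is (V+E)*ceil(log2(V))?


Dijkstra with a binary heap: each vertex is extracted once, each edge may relax once.
Each heap operation costs O(log V).
V + E = 15 + 41 = 56
ceil(log2(15)) = 4 (since 2^3 = 8 < 15 <= 16 = 2^4)
Total heap work = (V+E) * ceil(log2(V)) = 56 * 4 = 224


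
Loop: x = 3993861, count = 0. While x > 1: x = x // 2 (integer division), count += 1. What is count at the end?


The variable x halves each step:
x = 3993861 -> 1996930 -> 998465 -> 499232 -> 249616 -> 124808 -> 62404 -> 31202 -> 15601 -> 7800 -> 3900 -> 1950 -> 975 -> 487 -> 243 -> 121 -> 60 -> 30 -> 15 -> 7 -> 3 -> 1
Number of halvings = floor(log2(3993861)) = 21


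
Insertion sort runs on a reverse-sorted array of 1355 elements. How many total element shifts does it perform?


Sum of shifts = 1 + 2 + 3 + ... + 1354
= 1355 * 1354 / 2
= 1834670 / 2
= 917335


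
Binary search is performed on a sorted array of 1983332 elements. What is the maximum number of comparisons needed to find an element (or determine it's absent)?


Binary search halves the search space each comparison:
  Step 1: search space = 1983332 -> 991666
  Step 2: search space = 991666 -> 495833
  Step 3: search space = 495833 -> 247916
  Step 4: search space = 247916 -> 123958
  Step 5: search space = 123958 -> 61979
  Step 6: search space = 61979 -> 30989
  Step 7: search space = 30989 -> 15494
  Step 8: search space = 15494 -> 7747
  Step 9: search space = 7747 -> 3873
  Step 10: search space = 3873 -> 1936
  Step 11: search space = 1936 -> 968
  Step 12: search space = 968 -> 484
  Step 13: search space = 484 -> 242
  Step 14: search space = 242 -> 121
  Step 15: search space = 121 -> 60
  Step 16: search space = 60 -> 30
  Step 17: search space = 30 -> 15
  Step 18: search space = 15 -> 7
  Step 19: search space = 7 -> 3
  Step 20: search space = 3 -> 1
  Step 21: search space = 1 (final check)
Maximum comparisons = floor(log2(1983332)) + 1 = 20 + 1 = 21


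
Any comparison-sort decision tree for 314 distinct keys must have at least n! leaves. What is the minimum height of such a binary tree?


A binary decision tree of height h has at most 2^h leaves and needs at least n! of them, so h >= ceil(log2(n!)).
314! is far too large to multiply out, so use Stirling's series:
  ln(n!) ~ n ln n - n + (1/2) ln(2 pi n) + 1/(12n)  (error below 1/(360 n^3), negligible here)
  ln(314) = 5.7493930
  n ln n = 314 * 5.7493930 = 1805.3094
  (1/2) ln(2 pi * 314) = (1/2) ln(1972.9202) = 3.7936
  1/(12*314) = 0.0003
  ln(314!) ~ 1805.3094 - 314 + 3.7936 + 0.0003 = 1495.1033
Convert to base 2: log2(314!) = 1495.1033 / ln 2 = 1495.1033 / 0.69314718 = 2156.9781
ceil(2156.9781) = 2157


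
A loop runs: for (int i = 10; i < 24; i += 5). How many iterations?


Loop starts at i = 10, increments by 5, stops when i >= 24.
Number of iterations = ceil((24 - 10) / 5)
= ceil(14 / 5)
= 3


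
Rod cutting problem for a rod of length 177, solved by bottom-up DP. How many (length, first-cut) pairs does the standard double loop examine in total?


For each subproblem length i = 1..177, the inner loop considers i possible first cuts.
Total = 1 + 2 + ... + 177
= 177*(177+1)/2
= 177*178/2 = 15753


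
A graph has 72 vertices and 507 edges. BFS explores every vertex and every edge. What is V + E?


A full BFS traversal dequeues each vertex once and examines each edge once.
Vertex visits: 72
Edge visits: 507
V + E = 72 + 507 = 579


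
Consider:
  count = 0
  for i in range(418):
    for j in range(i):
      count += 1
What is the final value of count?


For each i, the inner loop runs i times:
  i=0: inner runs 0 times
  i=1: inner runs 1 time
  i=2: inner runs 2 times
  i=3: inner runs 3 times
  i=4: inner runs 4 times
  i=5: inner runs 5 times
  i=6: inner runs 6 times
  i=7: inner runs 7 times
  ...
Total = 0 + 1 + 2 + ... + 417 = 418*(418-1)/2 = 87153


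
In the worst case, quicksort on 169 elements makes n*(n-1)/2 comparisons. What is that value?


Sum of comparisons per partition:
168 + 167 + ... + 1 + 0
= 169 * (169 - 1) / 2
= 169 * 168 / 2
= 14196


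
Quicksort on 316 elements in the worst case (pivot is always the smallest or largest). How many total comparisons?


In the worst case, each partition step picks the worst pivot:
  Partition 1: 315 comparisons (n-1 elements to compare)
  Partition 2: 314 comparisons
  Partition 3: 313 comparisons
  Partition 4: 312 comparisons
  Partition 5: 311 comparisons
  ...
  Last partition: 0 comparisons
Total = (n-1) + (n-2) + ... + 1 + 0 = n*(n-1)/2
= 316*315/2 = 49770


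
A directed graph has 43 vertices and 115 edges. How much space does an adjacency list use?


Adjacency list: one list head per vertex + one entry per edge
Vertex heads: 43
Edge entries: 115
Total = 43 + 115 = 158


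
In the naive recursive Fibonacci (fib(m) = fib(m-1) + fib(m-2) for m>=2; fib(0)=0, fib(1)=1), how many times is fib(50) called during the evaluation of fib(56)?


Let N(m) = number of times fib(m) is called while evaluating fib(56).
N(56) = 1 (the initial call).
N(55) = 1 (only fib(56) calls it).
For 1 <= m <= 54: fib(m) is called by fib(m+1) and fib(m+2), so
  N(m) = N(m+1) + N(m+2).
fib(0) is called only by fib(2), so N(0) = N(2).
Walk down from m=56:
  N(56)=1, N(55)=1, N(54)=2, N(53)=3, N(52)=5, N(51)=8, N(50)=13
N(50) = 13


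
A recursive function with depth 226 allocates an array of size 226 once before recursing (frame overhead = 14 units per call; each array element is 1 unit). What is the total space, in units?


Array allocation: 226 units (allocated once)
Stack frames: 226 deep * 14 per frame = 3164 units
Total = 226 + 3164 = 3390


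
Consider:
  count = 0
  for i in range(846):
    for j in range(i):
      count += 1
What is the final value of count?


For each i, the inner loop runs i times:
  i=0: inner runs 0 times
  i=1: inner runs 1 time
  i=2: inner runs 2 times
  i=3: inner runs 3 times
  i=4: inner runs 4 times
  i=5: inner runs 5 times
  i=6: inner runs 6 times
  i=7: inner runs 7 times
  ...
Total = 0 + 1 + 2 + ... + 845 = 846*(846-1)/2 = 357435


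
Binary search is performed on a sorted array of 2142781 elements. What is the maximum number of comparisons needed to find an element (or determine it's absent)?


Binary search halves the search space each comparison:
  Step 1: search space = 2142781 -> 1071390
  Step 2: search space = 1071390 -> 535695
  Step 3: search space = 535695 -> 267847
  Step 4: search space = 267847 -> 133923
  Step 5: search space = 133923 -> 66961
  Step 6: search space = 66961 -> 33480
  Step 7: search space = 33480 -> 16740
  Step 8: search space = 16740 -> 8370
  Step 9: search space = 8370 -> 4185
  Step 10: search space = 4185 -> 2092
  Step 11: search space = 2092 -> 1046
  Step 12: search space = 1046 -> 523
  Step 13: search space = 523 -> 261
  Step 14: search space = 261 -> 130
  Step 15: search space = 130 -> 65
  Step 16: search space = 65 -> 32
  Step 17: search space = 32 -> 16
  Step 18: search space = 16 -> 8
  Step 19: search space = 8 -> 4
  Step 20: search space = 4 -> 2
  Step 21: search space = 2 -> 1
  Step 22: search space = 1 (final check)
Maximum comparisons = floor(log2(2142781)) + 1 = 21 + 1 = 22


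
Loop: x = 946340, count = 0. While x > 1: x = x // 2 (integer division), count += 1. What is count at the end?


The variable x halves each step:
x = 946340 -> 473170 -> 236585 -> 118292 -> 59146 -> 29573 -> 14786 -> 7393 -> 3696 -> 1848 -> 924 -> 462 -> 231 -> 115 -> 57 -> 28 -> 14 -> 7 -> 3 -> 1
Number of halvings = floor(log2(946340)) = 19


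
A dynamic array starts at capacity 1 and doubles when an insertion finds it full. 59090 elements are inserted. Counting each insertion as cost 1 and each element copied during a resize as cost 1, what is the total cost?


n = 59090
Insertion costs: 59090
Resizes copy 1, 2, 4, ... up to the largest power of 2 that is <= n-1 = 59089, i.e. 32768.
Copy costs = 1 + 2 + 4 + 8 + 16 + 32 + 64 + 128 + 256 + 512 + 1024 + 2048 + 4096 + 8192 + 16384 + 32768 = 65535
Total = 59090 + 65535 = 124625


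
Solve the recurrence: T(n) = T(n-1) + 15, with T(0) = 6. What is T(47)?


Unrolling the recurrence:
T(47) = T(46) + 15
       = T(45) + 15 + 15
       = T(44) + 15*3
       ...
       = T(0) + 15*47
       = 6 + 705 = 711


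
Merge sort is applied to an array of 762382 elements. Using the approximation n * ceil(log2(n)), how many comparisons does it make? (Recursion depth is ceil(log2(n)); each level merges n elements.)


Merge sort divides the array into halves recursively.
Number of levels = ceil(log2(762382)) = 20
At each level, approximately n = 762382 comparisons are needed for merging.
Total comparisons ~ n * ceil(log2(n)) = 762382 * 20 = 15247640


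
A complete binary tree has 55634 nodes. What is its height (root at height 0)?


In a complete binary tree, level k holds nodes 2^k .. 2^(k+1)-1 (1-indexed).
Height = floor(log2(n)) = floor(log2(55634)) = 15
Check: 2^15 = 32768 <= 55634 < 65536 = 2^16


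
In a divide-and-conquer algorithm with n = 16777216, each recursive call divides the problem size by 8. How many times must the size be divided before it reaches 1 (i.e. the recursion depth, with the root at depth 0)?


Number of divisions = log_8(16777216)
Sizes: 16777216 -> 2097152 -> 262144 -> 32768 -> 4096 -> 512 -> 64 -> 8 -> 1 (8 divisions)
Recursion depth = 8


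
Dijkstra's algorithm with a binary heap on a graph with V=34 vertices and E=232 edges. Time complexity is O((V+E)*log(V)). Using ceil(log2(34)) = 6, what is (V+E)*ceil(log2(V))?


Dijkstra with a binary heap: each vertex is extracted once, each edge may relax once.
Each heap operation costs O(log V).
V + E = 34 + 232 = 266
ceil(log2(34)) = 6 (since 2^5 = 32 < 34 <= 64 = 2^6)
Total heap work = (V+E) * ceil(log2(V)) = 266 * 6 = 1596


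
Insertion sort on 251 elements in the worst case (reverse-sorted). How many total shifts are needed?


In the worst case (reverse-sorted), each element shifts past all previous:
  Element 1: 1 shifts
  Element 2: 2 shifts
  Element 3: 3 shifts
  Element 4: 4 shifts
  Element 5: 5 shifts
  ...
  Element 250: 250 shifts
Total = 1 + 2 + ... + 250
= 251*(251-1)/2 = 31375


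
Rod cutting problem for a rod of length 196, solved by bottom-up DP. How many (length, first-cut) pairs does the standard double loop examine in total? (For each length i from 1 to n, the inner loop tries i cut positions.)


For each subproblem length i = 1..196, the inner loop considers i possible first cuts.
Total = 1 + 2 + ... + 196
= 196*(196+1)/2
= 196*197/2 = 19306


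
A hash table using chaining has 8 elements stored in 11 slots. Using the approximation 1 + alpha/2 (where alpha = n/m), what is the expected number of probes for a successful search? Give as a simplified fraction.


Load factor alpha = n/m = 8/11
Expected probes = 1 + alpha/2 = 1 + 8/(2*11)
= 1 + 8/22
= 22/22 + 8/22
= 30/22
Simplify: 15/11


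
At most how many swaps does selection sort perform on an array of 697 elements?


Each of the 696 passes places one element in its final position.
Pass 1: swap minimum into position 0
Pass 2: swap minimum of remaining into position 1
...
Pass 696: last two elements, one swap
Maximum swaps = 697 - 1 = 696


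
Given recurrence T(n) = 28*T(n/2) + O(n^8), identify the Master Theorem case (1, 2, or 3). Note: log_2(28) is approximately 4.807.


Master Theorem parameters: a=28, b=2, c=8
log_b(a) = 4.807
Compare b^c with a: 2^8 = 256 > 28, so c > log_b(a).
Comparing c=8 vs log_b(a)=4.807:
8 > 4.807 => Case 3
Result: T(n) = O(n^8)
Master Theorem case = 3


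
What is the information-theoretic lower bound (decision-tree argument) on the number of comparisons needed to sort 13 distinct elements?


A binary decision tree of height h has at most 2^h leaves and needs at least n! of them, so h >= ceil(log2(n!)).
Compute 13! as a running product:
  x2 = 2, x3 = 6, x4 = 24, x5 = 120
  x6 = 720, x7 = 5040, x8 = 40320, x9 = 362880
  x10 = 3628800, x11 = 39916800, x12 = 479001600, x13 = 6227020800
13! = 6227020800
Bracket between powers of 2:
  2^32 = 4294967296 < 6227020800 <= 8589934592 = 2^33
So ceil(log2(13!)) = 33


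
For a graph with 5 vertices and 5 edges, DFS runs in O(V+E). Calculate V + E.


A full DFS traversal visits each vertex once and examines each edge once.
V = 5
E = 5
Sum = 5 + 5 = 10


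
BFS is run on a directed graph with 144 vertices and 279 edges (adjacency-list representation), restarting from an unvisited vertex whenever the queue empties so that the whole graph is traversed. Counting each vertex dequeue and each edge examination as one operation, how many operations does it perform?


A full BFS traversal dequeues each vertex exactly once and examines each directed edge exactly once.
V = 144 (vertex processing cost)
E = 279 (edge examination cost)
Total operations proportional to V + E = 144 + 279 = 423


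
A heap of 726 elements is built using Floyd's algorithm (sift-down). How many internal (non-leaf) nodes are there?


Leaf nodes occupy roughly half the array.
Sift-down is called for each internal node, starting from the last one.
Internal nodes = floor(n/2) = floor(726/2) = 363


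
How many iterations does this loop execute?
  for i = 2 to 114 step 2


The loop variable i takes values starting at 2 and increments by 2 each iteration.
Sequence: i = 2, 4, 6, 8, 10, 12, 14, 16, 18, ...
The upper bound 114 is inclusive, so the count is floor((last - first) / step) + 1:
floor((114 - 2) / 2) + 1 = floor(112/2) + 1 = 56 + 1 = 57


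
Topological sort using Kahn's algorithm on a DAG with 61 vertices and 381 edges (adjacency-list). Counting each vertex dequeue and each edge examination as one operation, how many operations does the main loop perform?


Kahn's algorithm:
  1. Compute in-degrees: O(V + E)
  2. Process queue: each vertex dequeued once (O(V))
     each edge examined once (O(E))
Total = V + E = 61 + 381 = 442


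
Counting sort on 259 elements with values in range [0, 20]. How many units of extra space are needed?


Output array size: 259 (to store sorted result)
Count array size: 21 (one slot per possible value, range 0 to 20)
Total extra space = 259 + 21 = 280


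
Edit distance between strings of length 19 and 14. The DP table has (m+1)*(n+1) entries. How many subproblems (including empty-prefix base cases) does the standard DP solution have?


The table includes base cases (empty prefixes).
Rows: (m+1) = 20
Columns: (n+1) = 15
Total = 20 * 15 = 300


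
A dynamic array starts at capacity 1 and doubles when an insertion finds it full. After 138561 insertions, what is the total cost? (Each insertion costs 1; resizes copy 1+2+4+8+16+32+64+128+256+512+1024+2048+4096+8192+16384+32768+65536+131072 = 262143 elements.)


Insertion cost: 138561 (one per element)
Resizes occur just before inserting elements 2, 3, 5, 9, ...
Elements copied at each resize: 1 + 2 + 4 + 8 + 16 + 32 + 64 + 128 + 256 + 512 + 1024 + 2048 + 4096 + 8192 + 16384 + 32768 + 65536 + 131072
Sum of copies = 262143 (geometric series: 2^k - 1)
Total = 138561 + 262143 = 400704


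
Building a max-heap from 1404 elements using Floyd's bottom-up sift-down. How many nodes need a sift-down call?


In a heap of 1404 elements (0-indexed array):
  Last element index: 1403
  Parent of last element: floor((1403 - 1) / 2) = 701
  Internal nodes: indices 0 to 701
  Count = floor(1404/2) = 702


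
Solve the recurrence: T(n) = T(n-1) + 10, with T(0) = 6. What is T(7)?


Unrolling the recurrence:
T(7) = T(6) + 10
       = T(5) + 10 + 10
       = T(4) + 10*3
       ...
       = T(0) + 10*7
       = 6 + 70 = 76


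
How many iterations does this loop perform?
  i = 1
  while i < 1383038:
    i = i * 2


The loop variable doubles each iteration:
i = 1 -> 2 -> 4 -> 8 -> 16 -> 32 -> 64 -> 128 -> 256 -> 512 -> 1024 -> 2048 -> 4096 -> 8192 -> 16384 -> 32768 -> 65536 -> 131072 -> 262144 -> 524288 -> 1048576 -> 2097152 (stop, 2097152 >= 1383038)
Number of doublings = ceil(log2(1383038)) = 21


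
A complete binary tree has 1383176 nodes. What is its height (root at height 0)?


In a complete binary tree, level k holds nodes 2^k .. 2^(k+1)-1 (1-indexed).
Height = floor(log2(n)) = floor(log2(1383176)) = 20
Check: 2^20 = 1048576 <= 1383176 < 2097152 = 2^21


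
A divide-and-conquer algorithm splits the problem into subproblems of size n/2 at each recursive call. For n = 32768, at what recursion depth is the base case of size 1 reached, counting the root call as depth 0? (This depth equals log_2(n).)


At each depth, the problem size is divided by 2:
  Depth 0: problem size = 32768
  Depth 1: problem size = 16384
  Depth 2: problem size = 8192
  Depth 3: problem size = 4096
  Depth 4: problem size = 2048
  Depth 5: problem size = 1024
  Depth 6: problem size = 512
  Depth 7: problem size = 256
  Depth 8: problem size = 128
  Depth 9: problem size = 64
  Depth 10: problem size = 32
  Depth 11: problem size = 16
  Depth 12: problem size = 8
  Depth 13: problem size = 4
  Depth 14: problem size = 2
  Depth 15: problem size = 1 (base case)
The base case is reached at depth log_2(32768) = 15 (the tree has 16 levels counting depth 0, but the depth asked for is 15).
Recursion depth = 15


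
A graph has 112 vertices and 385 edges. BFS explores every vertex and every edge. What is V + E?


A full BFS traversal dequeues each vertex once and examines each edge once.
Vertex visits: 112
Edge visits: 385
V + E = 112 + 385 = 497


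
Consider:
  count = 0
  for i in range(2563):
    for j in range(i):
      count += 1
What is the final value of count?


For each i, the inner loop runs i times:
  i=0: inner runs 0 times
  i=1: inner runs 1 time
  i=2: inner runs 2 times
  i=3: inner runs 3 times
  i=4: inner runs 4 times
  i=5: inner runs 5 times
  i=6: inner runs 6 times
  i=7: inner runs 7 times
  ...
Total = 0 + 1 + 2 + ... + 2562 = 2563*(2563-1)/2 = 3283203


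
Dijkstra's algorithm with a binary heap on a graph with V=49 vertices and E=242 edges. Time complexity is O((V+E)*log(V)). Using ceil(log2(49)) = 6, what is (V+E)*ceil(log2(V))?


Dijkstra with a binary heap: each vertex is extracted once, each edge may relax once.
Each heap operation costs O(log V).
V + E = 49 + 242 = 291
ceil(log2(49)) = 6 (since 2^5 = 32 < 49 <= 64 = 2^6)
Total heap work = (V+E) * ceil(log2(V)) = 291 * 6 = 1746


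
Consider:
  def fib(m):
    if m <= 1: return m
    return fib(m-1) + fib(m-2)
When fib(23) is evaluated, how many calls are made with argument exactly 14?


Let N(m) = number of times fib(m) is called while evaluating fib(23).
N(23) = 1 (the initial call).
N(22) = 1 (only fib(23) calls it).
For 1 <= m <= 21: fib(m) is called by fib(m+1) and fib(m+2), so
  N(m) = N(m+1) + N(m+2).
fib(0) is called only by fib(2), so N(0) = N(2).
Walk down from m=23:
  N(23)=1, N(22)=1, N(21)=2, N(20)=3, N(19)=5, N(18)=8, N(17)=13, N(16)=21, N(15)=34, N(14)=55
N(14) = 55


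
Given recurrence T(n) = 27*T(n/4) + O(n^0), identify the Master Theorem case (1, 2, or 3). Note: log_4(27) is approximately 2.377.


Master Theorem parameters: a=27, b=4, c=0
log_b(a) = 2.377
Compare b^c with a: 4^0 = 1 < 27, so c < log_b(a).
Comparing c=0 vs log_b(a)=2.377:
0 < 2.377 => Case 1
Result: T(n) = O(n^(log_4 27)) ~ O(n^2.377)
Master Theorem case = 1


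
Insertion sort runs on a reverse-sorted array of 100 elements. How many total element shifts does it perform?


Sum of shifts = 1 + 2 + 3 + ... + 99
= 100 * 99 / 2
= 9900 / 2
= 4950


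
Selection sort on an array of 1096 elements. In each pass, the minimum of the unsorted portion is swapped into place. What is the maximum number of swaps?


Selection sort performs one swap per pass:
  Pass 1: find min in positions 0 to 1095, swap with position 0
  Pass 2: find min in positions 1 to 1095, swap with position 1
  Pass 3: find min in positions 2 to 1095, swap with position 2
  Pass 4: find min in positions 3 to 1095, swap with position 3
  Pass 5: find min in positions 4 to 1095, swap with position 4
  ... (1090 more passes)
Total passes (and swaps) = n - 1 = 1096 - 1 = 1095


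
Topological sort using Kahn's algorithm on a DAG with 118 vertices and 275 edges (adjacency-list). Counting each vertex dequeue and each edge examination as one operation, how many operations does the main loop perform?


Kahn's algorithm:
  1. Compute in-degrees: O(V + E)
  2. Process queue: each vertex dequeued once (O(V))
     each edge examined once (O(E))
Total = V + E = 118 + 275 = 393


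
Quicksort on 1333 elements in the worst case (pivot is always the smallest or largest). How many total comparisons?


In the worst case, each partition step picks the worst pivot:
  Partition 1: 1332 comparisons (n-1 elements to compare)
  Partition 2: 1331 comparisons
  Partition 3: 1330 comparisons
  Partition 4: 1329 comparisons
  Partition 5: 1328 comparisons
  ...
  Last partition: 0 comparisons
Total = (n-1) + (n-2) + ... + 1 + 0 = n*(n-1)/2
= 1333*1332/2 = 887778


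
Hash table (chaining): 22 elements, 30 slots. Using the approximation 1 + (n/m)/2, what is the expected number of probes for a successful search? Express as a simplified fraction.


Computing expected probes:
alpha = 22/30
= 1 + alpha/2
= 1 + 22/(2*30)
= (2*30 + 22) / (2*30)
= 82/60 = 41/30


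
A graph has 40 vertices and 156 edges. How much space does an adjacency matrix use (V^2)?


Adjacency matrix: V x V grid of entries
Space = V^2 = 40^2 = 40 * 40 = 1600


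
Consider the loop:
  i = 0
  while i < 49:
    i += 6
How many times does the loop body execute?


Starting at i = 0, each iteration adds 6.
Iterations until i >= 49:
  Iteration 1: i = 0 -> i = 6
  Iteration 2: i = 6 -> i = 12
  Iteration 3: i = 12 -> i = 18
  Iteration 4: i = 18 -> i = 24
  Iteration 5: i = 24 -> i = 30
  Iteration 6: i = 30 -> i = 36
  Iteration 7: i = 36 -> i = 42
  Iteration 8: i = 42 -> i = 48
  ... continuing ...
Total iterations = ceil(49/6) = 9


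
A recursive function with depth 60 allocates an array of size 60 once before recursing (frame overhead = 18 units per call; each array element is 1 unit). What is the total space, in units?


Array allocation: 60 units (allocated once)
Stack frames: 60 deep * 18 per frame = 1080 units
Total = 60 + 1080 = 1140


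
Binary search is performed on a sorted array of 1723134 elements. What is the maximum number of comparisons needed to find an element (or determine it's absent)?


Binary search halves the search space each comparison:
  Step 1: search space = 1723134 -> 861567
  Step 2: search space = 861567 -> 430783
  Step 3: search space = 430783 -> 215391
  Step 4: search space = 215391 -> 107695
  Step 5: search space = 107695 -> 53847
  Step 6: search space = 53847 -> 26923
  Step 7: search space = 26923 -> 13461
  Step 8: search space = 13461 -> 6730
  Step 9: search space = 6730 -> 3365
  Step 10: search space = 3365 -> 1682
  Step 11: search space = 1682 -> 841
  Step 12: search space = 841 -> 420
  Step 13: search space = 420 -> 210
  Step 14: search space = 210 -> 105
  Step 15: search space = 105 -> 52
  Step 16: search space = 52 -> 26
  Step 17: search space = 26 -> 13
  Step 18: search space = 13 -> 6
  Step 19: search space = 6 -> 3
  Step 20: search space = 3 -> 1
  Step 21: search space = 1 (final check)
Maximum comparisons = floor(log2(1723134)) + 1 = 20 + 1 = 21


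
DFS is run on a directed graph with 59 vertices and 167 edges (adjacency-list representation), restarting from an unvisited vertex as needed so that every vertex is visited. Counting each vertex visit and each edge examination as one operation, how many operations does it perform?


A full DFS traversal processes each vertex exactly once (push/pop on stack).
Each directed edge is examined once.
V = 59, E = 167
V + E = 226


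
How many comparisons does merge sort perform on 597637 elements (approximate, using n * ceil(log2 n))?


Recursion depth: ceil(log2(597637)) = 20
Each recursion level merges n = 597637 elements
Total = 597637 * 20 = 11952740


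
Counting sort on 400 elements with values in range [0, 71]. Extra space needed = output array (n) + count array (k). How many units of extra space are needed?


Output array size: 400 (to store sorted result)
Count array size: 72 (one slot per possible value, range 0 to 71)
Total extra space = 400 + 72 = 472


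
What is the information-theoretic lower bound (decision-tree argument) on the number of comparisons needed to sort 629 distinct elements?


A binary decision tree of height h has at most 2^h leaves and needs at least n! of them, so h >= ceil(log2(n!)).
629! is far too large to multiply out, so use Stirling's series:
  ln(n!) ~ n ln n - n + (1/2) ln(2 pi n) + 1/(12n)  (error below 1/(360 n^3), negligible here)
  ln(629) = 6.4441313
  n ln n = 629 * 6.4441313 = 4053.3586
  (1/2) ln(2 pi * 629) = (1/2) ln(3952.1236) = 4.1410
  1/(12*629) = 0.0001
  ln(629!) ~ 4053.3586 - 629 + 4.1410 + 0.0001 = 3428.4997
Convert to base 2: log2(629!) = 3428.4997 / ln 2 = 3428.4997 / 0.69314718 = 4946.2795
ceil(4946.2795) = 4947


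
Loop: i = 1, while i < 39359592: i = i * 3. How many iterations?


i multiplies by 3 each step:
i = 1 -> 3 -> 9 -> 27 -> 81 -> 243 -> 729 -> 2187 -> 6561 -> 19683 -> 59049 -> 177147 -> 531441 -> 1594323 -> 4782969 -> 14348907 -> 43046721 (stop)
Iterations = ceil(log_3(39359592)) = 16
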